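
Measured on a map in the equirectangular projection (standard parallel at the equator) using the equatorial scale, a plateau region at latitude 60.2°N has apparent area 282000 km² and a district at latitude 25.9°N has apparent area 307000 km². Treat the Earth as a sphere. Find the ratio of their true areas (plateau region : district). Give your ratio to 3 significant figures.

On the plate carrée, areal scale = h·k = 1 × sec φ, so true area = apparent × cos φ.
True area of plateau region: 282000 × cos(60.2°) = 282000 × 0.4970 = 140100 km².
True area of district: 307000 × cos(25.9°) = 307000 × 0.8996 = 276200 km².
Ratio = 140100 / 276200 ≈ 0.507.

0.507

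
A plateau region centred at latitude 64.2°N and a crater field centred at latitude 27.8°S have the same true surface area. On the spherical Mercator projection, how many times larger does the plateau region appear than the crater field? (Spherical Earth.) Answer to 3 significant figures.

4.13

Mercator areal scale is sec²φ.
At 64.2°: sec²(64.2°) = 1/0.4352² = 5.279.
At 27.8°: sec²(27.8°) = 1/0.8846² = 1.278.
Ratio = 5.279/1.278 = cos²(27.8°)/cos²(64.2°) ≈ 4.13.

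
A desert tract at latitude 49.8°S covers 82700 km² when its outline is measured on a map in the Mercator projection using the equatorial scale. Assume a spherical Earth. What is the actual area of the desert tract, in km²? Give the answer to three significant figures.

34500 km²

For Mercator, h = k = sec φ (a conformal cylindrical projection has a single point scale, 1/cos φ).
Areal scale = k² = sec²φ = 1/cos²(49.8°) = 1/0.6455² = 2.400.
True area = apparent / (areal scale) = 82700 / 2.400 ≈ 34500 km².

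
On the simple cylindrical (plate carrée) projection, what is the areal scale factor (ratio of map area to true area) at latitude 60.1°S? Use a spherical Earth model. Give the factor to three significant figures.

2.01

In the plate carrée (x = Rλ, y = Rφ), meridians are true-scale (h = 1) and parallels are stretched by k = sec φ.
Areal scale = h·k = 1 × sec φ; at 60.1°, h = 1.000, k = 2.006, so h·k = 2.006.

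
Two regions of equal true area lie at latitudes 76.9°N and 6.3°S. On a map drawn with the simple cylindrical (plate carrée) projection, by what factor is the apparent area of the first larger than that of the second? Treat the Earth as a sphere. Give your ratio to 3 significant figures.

In the plate carrée (x = Rλ, y = Rφ), meridians are true-scale (h = 1) and parallels are stretched by k = sec φ.
Areal scale at 76.9°: h·k = 1.000 × 4.412 = 4.412.
Areal scale at 6.3°: h·k = 1.000 × 1.006 = 1.006.
Ratio = 4.412/1.006 ≈ 4.39.

4.39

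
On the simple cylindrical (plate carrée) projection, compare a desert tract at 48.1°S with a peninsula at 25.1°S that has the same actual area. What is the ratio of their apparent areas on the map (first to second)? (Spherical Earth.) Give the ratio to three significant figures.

1.36

For the equirectangular projection with φ₀ = 0 (plate carrée), h = 1 along meridians and k = sec φ along parallels.
Areal scale at 48.1°: h·k = 1.000 × 1.497 = 1.497.
Areal scale at 25.1°: h·k = 1.000 × 1.104 = 1.104.
Ratio = 1.497/1.104 ≈ 1.36.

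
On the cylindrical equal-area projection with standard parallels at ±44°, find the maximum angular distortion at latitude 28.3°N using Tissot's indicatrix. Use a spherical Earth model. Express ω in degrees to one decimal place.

23.0°

A cylindrical equal-area projection with standard parallel φ₀ has meridian scale h = cos φ / cos φ₀ and parallel scale k = cos φ₀ / cos φ (so areas are preserved, h·k = 1).
At 28.3°: h = 1.224, k = 0.8170; principal scales a = 1.224, b = 0.8170.
sin(ω/2) = (a − b)/(a + b) = 0.4070/2.041 = 0.1994, so ω = 2 arcsin(0.1994) ≈ 23.0°.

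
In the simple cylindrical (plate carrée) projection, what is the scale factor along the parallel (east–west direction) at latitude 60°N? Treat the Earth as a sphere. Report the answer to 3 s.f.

2.00

In the plate carrée (x = Rλ, y = Rφ), meridians are true-scale (h = 1) and parallels are stretched by k = sec φ.
k = 1/cos 60° = 1/0.5000 = 2.000.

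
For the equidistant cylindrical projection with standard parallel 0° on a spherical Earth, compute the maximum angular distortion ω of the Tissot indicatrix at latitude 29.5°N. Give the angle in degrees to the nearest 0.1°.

7.9°

In the plate carrée (x = Rλ, y = Rφ), meridians are true-scale (h = 1) and parallels are stretched by k = sec φ.
At 29.5°: h = 1.000, k = 1.149; principal scales a = 1.149, b = 1.000.
sin(ω/2) = (a − b)/(a + b) = 0.1490/2.149 = 0.06932, so ω = 2 arcsin(0.06932) ≈ 7.9°.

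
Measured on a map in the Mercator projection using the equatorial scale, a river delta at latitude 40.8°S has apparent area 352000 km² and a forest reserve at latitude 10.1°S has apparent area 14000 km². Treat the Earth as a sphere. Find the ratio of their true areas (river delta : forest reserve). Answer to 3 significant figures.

Since Mercator area scale is 1/cos²φ, the true area equals the apparent area multiplied by cos²φ.
True area of river delta: 352000 × cos²(40.8°) = 352000 × 0.5730 = 201700 km².
True area of forest reserve: 14000 × cos²(10.1°) = 14000 × 0.9692 = 13570 km².
Ratio = 201700 / 13570 ≈ 14.9.

14.9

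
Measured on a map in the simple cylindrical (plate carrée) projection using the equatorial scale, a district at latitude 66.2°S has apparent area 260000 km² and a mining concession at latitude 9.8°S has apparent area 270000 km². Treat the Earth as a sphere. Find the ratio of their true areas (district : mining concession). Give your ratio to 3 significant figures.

0.394

Plate carrée has h = 1 and k = sec φ, giving areal scale sec φ; true area = (apparent area) · cos φ.
True area of district: 260000 × cos(66.2°) = 260000 × 0.4035 = 104900 km².
True area of mining concession: 270000 × cos(9.8°) = 270000 × 0.9854 = 266100 km².
Ratio = 104900 / 266100 ≈ 0.394.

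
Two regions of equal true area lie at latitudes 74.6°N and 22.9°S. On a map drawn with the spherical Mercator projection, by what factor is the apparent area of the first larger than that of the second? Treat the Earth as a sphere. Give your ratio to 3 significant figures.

Mercator areal scale is sec²φ.
At 74.6°: sec²(74.6°) = 1/0.2656² = 14.18.
At 22.9°: sec²(22.9°) = 1/0.9212² = 1.178.
Ratio = 14.18/1.178 = cos²(22.9°)/cos²(74.6°) ≈ 12.0.

12.0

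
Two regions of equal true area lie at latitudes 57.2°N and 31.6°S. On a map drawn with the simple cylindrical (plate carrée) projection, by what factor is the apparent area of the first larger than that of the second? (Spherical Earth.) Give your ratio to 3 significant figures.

1.57

Plate carrée maps x = Rλ, y = Rφ. The meridian scale is h = 1 and the parallel scale is k = 1/cos φ = sec φ.
Areal scale at 57.2°: h·k = 1.000 × 1.846 = 1.846.
Areal scale at 31.6°: h·k = 1.000 × 1.174 = 1.174.
Ratio = 1.846/1.174 ≈ 1.57.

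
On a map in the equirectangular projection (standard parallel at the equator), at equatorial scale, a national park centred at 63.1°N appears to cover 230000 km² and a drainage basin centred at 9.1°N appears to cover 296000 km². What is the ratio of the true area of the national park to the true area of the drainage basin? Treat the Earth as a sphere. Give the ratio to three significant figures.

On the plate carrée, areal scale = h·k = 1 × sec φ, so true area = apparent × cos φ.
True area of national park: 230000 × cos(63.1°) = 230000 × 0.4524 = 104100 km².
True area of drainage basin: 296000 × cos(9.1°) = 296000 × 0.9874 = 292300 km².
Ratio = 104100 / 292300 ≈ 0.356.

0.356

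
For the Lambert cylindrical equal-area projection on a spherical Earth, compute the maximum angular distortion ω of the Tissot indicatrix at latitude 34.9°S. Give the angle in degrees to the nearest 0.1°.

The Lambert cylindrical equal-area projection is the cylindrical equal-area projection with its standard parallel at the equator (φ₀ = 0). For cylindrical equal-area with standard parallel φ₀, h = cos φ / cos φ₀ and k = cos φ₀ / cos φ, so h·k = 1.
At 34.9°: h = 0.8202, k = 1.219; principal scales a = 1.219, b = 0.8202.
sin(ω/2) = (a − b)/(a + b) = 0.3991/2.039 = 0.1957, so ω = 2 arcsin(0.1957) ≈ 22.6°.

22.6°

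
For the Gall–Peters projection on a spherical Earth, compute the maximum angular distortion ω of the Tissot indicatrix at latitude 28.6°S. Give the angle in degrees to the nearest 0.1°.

24.6°

Gall–Peters is a cylindrical equal-area projection with standard parallels at ±45°. A cylindrical equal-area projection with standard parallel φ₀ has meridian scale h = cos φ / cos φ₀ and parallel scale k = cos φ₀ / cos φ (so areas are preserved, h·k = 1).
At 28.6°: h = 1.242, k = 0.8054; principal scales a = 1.242, b = 0.8054.
sin(ω/2) = (a − b)/(a + b) = 0.4363/2.047 = 0.2131, so ω = 2 arcsin(0.2131) ≈ 24.6°.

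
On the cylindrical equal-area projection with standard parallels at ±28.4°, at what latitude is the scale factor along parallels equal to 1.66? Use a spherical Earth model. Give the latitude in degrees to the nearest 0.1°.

58.0°

A cylindrical equal-area projection with standard parallel φ₀ has meridian scale h = cos φ / cos φ₀ and parallel scale k = cos φ₀ / cos φ (so areas are preserved, h·k = 1).
k = cos φ₀ / cos φ = 1.66  ⇒  cos φ = cos 28.4° / 1.66 = 0.5299.
φ = arccos(0.5299) ≈ 58.0°.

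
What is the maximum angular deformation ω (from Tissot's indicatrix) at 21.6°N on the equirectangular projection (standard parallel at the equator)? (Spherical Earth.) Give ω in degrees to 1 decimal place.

4.2°

Plate carrée maps x = Rλ, y = Rφ. The meridian scale is h = 1 and the parallel scale is k = 1/cos φ = sec φ.
At 21.6°: h = 1.000, k = 1.076; principal scales a = 1.076, b = 1.000.
sin(ω/2) = (a − b)/(a + b) = 0.07553/2.076 = 0.03639, so ω = 2 arcsin(0.03639) ≈ 4.2°.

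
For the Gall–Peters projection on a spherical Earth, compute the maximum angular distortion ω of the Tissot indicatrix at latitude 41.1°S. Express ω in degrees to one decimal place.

7.3°

Gall–Peters is a cylindrical equal-area projection with standard parallels at ±45°. Cylindrical equal-area (φ₀ = 45°): h = cos φ / cos 45° along meridians, k = cos 45° / cos φ along parallels; h·k = 1.
At 41.1°: h = 1.066, k = 0.9384; principal scales a = 1.066, b = 0.9384.
sin(ω/2) = (a − b)/(a + b) = 0.1273/2.004 = 0.06355, so ω = 2 arcsin(0.06355) ≈ 7.3°.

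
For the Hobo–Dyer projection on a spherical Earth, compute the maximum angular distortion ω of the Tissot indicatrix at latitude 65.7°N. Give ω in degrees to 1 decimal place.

Hobo–Dyer is a cylindrical equal-area projection with standard parallels at ±37.5°. A cylindrical equal-area projection with standard parallel φ₀ has meridian scale h = cos φ / cos φ₀ and parallel scale k = cos φ₀ / cos φ (so areas are preserved, h·k = 1).
At 65.7°: h = 0.5187, k = 1.928; principal scales a = 1.928, b = 0.5187.
sin(ω/2) = (a − b)/(a + b) = 1.409/2.447 = 0.5760, so ω = 2 arcsin(0.5760) ≈ 70.3°.

70.3°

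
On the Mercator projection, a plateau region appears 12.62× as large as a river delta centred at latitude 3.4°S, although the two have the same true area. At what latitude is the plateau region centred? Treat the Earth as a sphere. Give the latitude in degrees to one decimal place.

On Mercator, (apparent₁)/(apparent₂) = sec²φ₁ / sec²φ₂ when true areas are equal.
cos²φ₂ / cos²φ₁ = 12.62  ⇒  cos φ₁ = cos 3.4° / √12.62 = 0.9982/3.552 = 0.2810.
φ₁ = arccos(0.2810) ≈ 73.7°.

73.7°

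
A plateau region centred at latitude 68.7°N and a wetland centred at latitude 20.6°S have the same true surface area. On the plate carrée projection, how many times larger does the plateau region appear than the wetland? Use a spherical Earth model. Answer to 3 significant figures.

2.58

In the plate carrée (x = Rλ, y = Rφ), meridians are true-scale (h = 1) and parallels are stretched by k = sec φ.
Areal scale at 68.7°: h·k = 1.000 × 2.753 = 2.753.
Areal scale at 20.6°: h·k = 1.000 × 1.068 = 1.068.
Ratio = 2.753/1.068 ≈ 2.58.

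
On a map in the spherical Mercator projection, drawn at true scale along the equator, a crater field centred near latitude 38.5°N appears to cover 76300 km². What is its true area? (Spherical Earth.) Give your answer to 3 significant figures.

46700 km²

Mercator is conformal, so the point scale is isotropic: h = k = sec φ = 1/cos φ.
Areal scale = k² = sec²φ = 1/cos²(38.5°) = 1/0.7826² = 1.633.
True area = apparent / (areal scale) = 76300 / 1.633 ≈ 46700 km².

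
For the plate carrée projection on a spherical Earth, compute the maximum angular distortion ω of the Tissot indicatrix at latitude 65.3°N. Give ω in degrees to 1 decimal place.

Plate carrée maps x = Rλ, y = Rφ. The meridian scale is h = 1 and the parallel scale is k = 1/cos φ = sec φ.
At 65.3°: h = 1.000, k = 2.393; principal scales a = 2.393, b = 1.000.
sin(ω/2) = (a − b)/(a + b) = 1.393/3.393 = 0.4106, so ω = 2 arcsin(0.4106) ≈ 48.5°.

48.5°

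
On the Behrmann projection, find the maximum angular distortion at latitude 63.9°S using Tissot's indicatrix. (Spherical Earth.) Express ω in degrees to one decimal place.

Behrmann is a cylindrical equal-area projection with standard parallels at ±30°. Cylindrical equal-area (φ₀ = 30°): h = cos φ / cos 30° along meridians, k = cos 30° / cos φ along parallels; h·k = 1.
At 63.9°: h = 0.5080, k = 1.969; principal scales a = 1.969, b = 0.5080.
sin(ω/2) = (a − b)/(a + b) = 1.461/2.477 = 0.5897, so ω = 2 arcsin(0.5897) ≈ 72.3°.

72.3°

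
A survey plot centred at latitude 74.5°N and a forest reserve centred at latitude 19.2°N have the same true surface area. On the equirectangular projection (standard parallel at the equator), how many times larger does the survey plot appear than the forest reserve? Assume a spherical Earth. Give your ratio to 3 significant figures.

3.53

In the plate carrée (x = Rλ, y = Rφ), meridians are true-scale (h = 1) and parallels are stretched by k = sec φ.
Areal scale at 74.5°: h·k = 1.000 × 3.742 = 3.742.
Areal scale at 19.2°: h·k = 1.000 × 1.059 = 1.059.
Ratio = 3.742/1.059 ≈ 3.53.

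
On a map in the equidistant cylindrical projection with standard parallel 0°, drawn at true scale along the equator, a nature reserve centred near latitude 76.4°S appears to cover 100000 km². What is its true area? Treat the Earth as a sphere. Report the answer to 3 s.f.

For the equirectangular projection with φ₀ = 0 (plate carrée), h = 1 along meridians and k = sec φ along parallels.
Areal scale = h·k = 1 × sec φ; at 76.4°, h = 1.000, k = 4.253, so h·k = 4.253.
True area = apparent / (areal scale) = 100000 / 4.253 ≈ 23500 km².

23500 km²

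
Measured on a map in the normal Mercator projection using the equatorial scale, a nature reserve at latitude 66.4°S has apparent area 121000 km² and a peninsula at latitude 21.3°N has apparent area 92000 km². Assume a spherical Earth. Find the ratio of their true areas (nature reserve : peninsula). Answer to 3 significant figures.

Since Mercator area scale is 1/cos²φ, the true area equals the apparent area multiplied by cos²φ.
True area of nature reserve: 121000 × cos²(66.4°) = 121000 × 0.1603 = 19390 km².
True area of peninsula: 92000 × cos²(21.3°) = 92000 × 0.8680 = 79860 km².
Ratio = 19390 / 79860 ≈ 0.243.

0.243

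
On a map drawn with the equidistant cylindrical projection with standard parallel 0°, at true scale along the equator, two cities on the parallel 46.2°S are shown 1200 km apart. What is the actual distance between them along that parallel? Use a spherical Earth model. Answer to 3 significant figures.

831 km

For the equirectangular projection with φ₀ = 0 (plate carrée), h = 1 along meridians and k = sec φ along parallels.
Along the parallel at 46.2°, map distances are exaggerated by k = sec 46.2° = 1.445.
True distance = 1200 / 1.445 = 1200 × cos 46.2° ≈ 831 km.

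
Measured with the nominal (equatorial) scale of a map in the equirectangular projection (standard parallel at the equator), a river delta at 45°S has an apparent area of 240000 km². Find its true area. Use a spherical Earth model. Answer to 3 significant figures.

170000 km²

Plate carrée maps x = Rλ, y = Rφ. The meridian scale is h = 1 and the parallel scale is k = 1/cos φ = sec φ.
Areal scale = h·k = 1 × sec φ; at 45°, h = 1.000, k = 1.414, so h·k = 1.414.
True area = apparent / (areal scale) = 240000 / 1.414 ≈ 170000 km².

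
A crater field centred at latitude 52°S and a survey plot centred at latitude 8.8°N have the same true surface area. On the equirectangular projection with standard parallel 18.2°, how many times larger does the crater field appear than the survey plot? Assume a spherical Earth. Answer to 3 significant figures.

1.61

In the equirectangular projection with standard parallel φ₀ = 18.2° (x = Rλ cos φ₀, y = Rφ), meridians are true-scale (h = 1) and the parallel scale is k = cos φ₀ / cos φ.
Areal scale at 52°: h·k = 1.000 × 1.543 = 1.543.
Areal scale at 8.8°: h·k = 1.000 × 0.9613 = 0.9613.
Ratio = 1.543/0.9613 ≈ 1.61.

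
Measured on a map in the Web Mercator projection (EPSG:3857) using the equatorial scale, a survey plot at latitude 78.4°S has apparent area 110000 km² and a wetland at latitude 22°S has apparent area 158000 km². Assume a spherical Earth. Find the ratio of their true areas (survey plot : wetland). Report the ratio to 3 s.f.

On Mercator the areal scale is sec²φ, so true area = apparent × cos²φ.
True area of survey plot: 110000 × cos²(78.4°) = 110000 × 0.04043 = 4448 km².
True area of wetland: 158000 × cos²(22°) = 158000 × 0.8597 = 135800 km².
Ratio = 4448 / 135800 ≈ 0.0327.

0.0327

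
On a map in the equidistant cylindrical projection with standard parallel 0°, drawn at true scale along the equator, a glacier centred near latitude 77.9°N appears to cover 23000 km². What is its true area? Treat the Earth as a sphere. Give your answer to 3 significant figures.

4820 km²

In the plate carrée (x = Rλ, y = Rφ), meridians are true-scale (h = 1) and parallels are stretched by k = sec φ.
Areal scale = h·k = 1 × sec φ; at 77.9°, h = 1.000, k = 4.771, so h·k = 4.771.
True area = apparent / (areal scale) = 23000 / 4.771 ≈ 4820 km².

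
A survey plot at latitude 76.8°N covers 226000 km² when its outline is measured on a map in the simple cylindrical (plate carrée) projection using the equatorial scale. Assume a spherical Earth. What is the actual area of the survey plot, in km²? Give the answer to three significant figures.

For the equirectangular projection with φ₀ = 0 (plate carrée), h = 1 along meridians and k = sec φ along parallels.
Areal scale = h·k = 1 × sec φ; at 76.8°, h = 1.000, k = 4.379, so h·k = 4.379.
True area = apparent / (areal scale) = 226000 / 4.379 ≈ 51600 km².

51600 km²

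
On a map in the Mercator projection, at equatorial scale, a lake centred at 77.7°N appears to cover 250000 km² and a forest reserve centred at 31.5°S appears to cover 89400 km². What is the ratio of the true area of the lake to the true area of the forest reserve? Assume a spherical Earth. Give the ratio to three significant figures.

Mercator's areal exaggeration is sec²φ; hence true area = (apparent area) · cos²φ.
True area of lake: 250000 × cos²(77.7°) = 250000 × 0.04538 = 11350 km².
True area of forest reserve: 89400 × cos²(31.5°) = 89400 × 0.7270 = 64990 km².
Ratio = 11350 / 64990 ≈ 0.175.

0.175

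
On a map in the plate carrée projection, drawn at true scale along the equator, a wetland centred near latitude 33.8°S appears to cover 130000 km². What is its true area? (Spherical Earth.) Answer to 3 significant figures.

Plate carrée maps x = Rλ, y = Rφ. The meridian scale is h = 1 and the parallel scale is k = 1/cos φ = sec φ.
Areal scale = h·k = 1 × sec φ; at 33.8°, h = 1.000, k = 1.203, so h·k = 1.203.
True area = apparent / (areal scale) = 130000 / 1.203 ≈ 108000 km².

108000 km²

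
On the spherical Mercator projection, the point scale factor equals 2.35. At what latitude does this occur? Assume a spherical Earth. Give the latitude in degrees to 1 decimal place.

64.8°

Mercator scale is k = sec φ = 1/cos φ.
1/cos φ = 2.35  ⇒  cos φ = 0.4255  ⇒  φ = arccos(0.4255) ≈ 64.8°.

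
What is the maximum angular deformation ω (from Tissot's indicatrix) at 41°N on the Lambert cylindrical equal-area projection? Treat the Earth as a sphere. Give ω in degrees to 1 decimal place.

The Lambert cylindrical equal-area projection is the cylindrical equal-area projection with its standard parallel at the equator (φ₀ = 0). For cylindrical equal-area with standard parallel φ₀, h = cos φ / cos φ₀ and k = cos φ₀ / cos φ, so h·k = 1.
At 41°: h = 0.7547, k = 1.325; principal scales a = 1.325, b = 0.7547.
sin(ω/2) = (a − b)/(a + b) = 0.5703/2.080 = 0.2742, so ω = 2 arcsin(0.2742) ≈ 31.8°.

31.8°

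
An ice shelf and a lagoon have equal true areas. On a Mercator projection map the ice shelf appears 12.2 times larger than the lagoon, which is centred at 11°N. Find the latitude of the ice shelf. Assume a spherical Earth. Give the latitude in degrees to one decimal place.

For equal true areas on Mercator, apparent areas scale as sec²φ, so the ratio is cos²φ₂ / cos²φ₁.
cos²φ₂ / cos²φ₁ = 12.2  ⇒  cos φ₁ = cos 11° / √12.2 = 0.9816/3.493 = 0.2810.
φ₁ = arccos(0.2810) ≈ 73.7°.

73.7°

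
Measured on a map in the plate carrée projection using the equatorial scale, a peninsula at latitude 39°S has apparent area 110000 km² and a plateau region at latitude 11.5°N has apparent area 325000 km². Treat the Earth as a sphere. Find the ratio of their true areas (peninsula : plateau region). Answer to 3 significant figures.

0.268

Plate carrée has h = 1 and k = sec φ, giving areal scale sec φ; true area = (apparent area) · cos φ.
True area of peninsula: 110000 × cos(39°) = 110000 × 0.7771 = 85490 km².
True area of plateau region: 325000 × cos(11.5°) = 325000 × 0.9799 = 318500 km².
Ratio = 85490 / 318500 ≈ 0.268.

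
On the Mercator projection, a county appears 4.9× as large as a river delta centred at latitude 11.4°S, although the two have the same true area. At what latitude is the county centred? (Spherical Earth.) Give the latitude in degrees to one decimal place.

For equal true areas on Mercator, apparent areas scale as sec²φ, so the ratio is cos²φ₂ / cos²φ₁.
cos²φ₂ / cos²φ₁ = 4.9  ⇒  cos φ₁ = cos 11.4° / √4.9 = 0.9803/2.214 = 0.4428.
φ₁ = arccos(0.4428) ≈ 63.7°.

63.7°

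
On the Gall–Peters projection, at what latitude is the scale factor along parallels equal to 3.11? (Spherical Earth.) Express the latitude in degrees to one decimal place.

The Gall–Peters projection is cylindrical equal-area with φ₀ = 45°. Cylindrical equal-area (φ₀ = 45°): h = cos φ / cos 45° along meridians, k = cos 45° / cos φ along parallels; h·k = 1.
k = cos φ₀ / cos φ = 3.11  ⇒  cos φ = cos 45° / 3.11 = 0.2274.
φ = arccos(0.2274) ≈ 76.9°.

76.9°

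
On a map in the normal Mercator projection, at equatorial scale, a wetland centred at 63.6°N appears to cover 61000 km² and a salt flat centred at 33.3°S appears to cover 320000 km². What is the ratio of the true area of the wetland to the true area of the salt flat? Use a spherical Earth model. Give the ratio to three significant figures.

On Mercator the areal scale is sec²φ, so true area = apparent × cos²φ.
True area of wetland: 61000 × cos²(63.6°) = 61000 × 0.1977 = 12060 km².
True area of salt flat: 320000 × cos²(33.3°) = 320000 × 0.6986 = 223500 km².
Ratio = 12060 / 223500 ≈ 0.0539.

0.0539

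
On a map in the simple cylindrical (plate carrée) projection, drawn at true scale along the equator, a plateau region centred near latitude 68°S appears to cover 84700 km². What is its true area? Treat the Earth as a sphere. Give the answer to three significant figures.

31700 km²

For the equirectangular projection with φ₀ = 0 (plate carrée), h = 1 along meridians and k = sec φ along parallels.
Areal scale = h·k = 1 × sec φ; at 68°, h = 1.000, k = 2.669, so h·k = 2.669.
True area = apparent / (areal scale) = 84700 / 2.669 ≈ 31700 km².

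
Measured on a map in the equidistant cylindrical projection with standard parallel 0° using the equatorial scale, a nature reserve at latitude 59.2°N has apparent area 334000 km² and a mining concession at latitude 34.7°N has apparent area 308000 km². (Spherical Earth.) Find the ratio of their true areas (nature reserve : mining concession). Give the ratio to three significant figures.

0.675

Plate carrée has h = 1 and k = sec φ, giving areal scale sec φ; true area = (apparent area) · cos φ.
True area of nature reserve: 334000 × cos(59.2°) = 334000 × 0.5120 = 171000 km².
True area of mining concession: 308000 × cos(34.7°) = 308000 × 0.8221 = 253200 km².
Ratio = 171000 / 253200 ≈ 0.675.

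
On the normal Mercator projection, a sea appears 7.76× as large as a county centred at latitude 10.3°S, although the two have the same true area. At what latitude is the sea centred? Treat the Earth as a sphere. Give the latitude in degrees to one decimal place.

On Mercator, (apparent₁)/(apparent₂) = sec²φ₁ / sec²φ₂ when true areas are equal.
cos²φ₂ / cos²φ₁ = 7.76  ⇒  cos φ₁ = cos 10.3° / √7.76 = 0.9839/2.786 = 0.3532.
φ₁ = arccos(0.3532) ≈ 69.3°.

69.3°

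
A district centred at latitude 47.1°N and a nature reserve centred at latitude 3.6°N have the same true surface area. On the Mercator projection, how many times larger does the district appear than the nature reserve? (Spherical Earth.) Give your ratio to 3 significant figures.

Mercator areal scale is sec²φ.
At 47.1°: sec²(47.1°) = 1/0.6807² = 2.158.
At 3.6°: sec²(3.6°) = 1/0.9980² = 1.004.
Ratio = 2.158/1.004 = cos²(3.6°)/cos²(47.1°) ≈ 2.15.

2.15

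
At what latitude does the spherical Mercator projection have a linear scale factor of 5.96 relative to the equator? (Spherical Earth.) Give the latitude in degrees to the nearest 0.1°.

Mercator scale is k = sec φ = 1/cos φ.
1/cos φ = 5.96  ⇒  cos φ = 0.1678  ⇒  φ = arccos(0.1678) ≈ 80.3°.

80.3°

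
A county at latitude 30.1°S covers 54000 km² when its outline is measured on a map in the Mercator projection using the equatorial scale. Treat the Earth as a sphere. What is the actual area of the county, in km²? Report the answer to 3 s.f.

The Mercator projection is conformal; its linear scale factor is the same in every direction and equals sec φ = 1/cos φ.
Areal scale = k² = sec²φ = 1/cos²(30.1°) = 1/0.8652² = 1.336.
True area = apparent / (areal scale) = 54000 / 1.336 ≈ 40400 km².

40400 km²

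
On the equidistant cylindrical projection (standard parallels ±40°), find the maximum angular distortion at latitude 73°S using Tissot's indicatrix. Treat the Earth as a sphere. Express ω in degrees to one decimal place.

53.2°

With standard parallel φ₀ = 40°, the equirectangular projection gives x = Rλ cos φ₀, y = Rφ, so h = 1 and k = cos 40° / cos φ.
At 73°: h = 1.000, k = 2.620; principal scales a = 2.620, b = 1.000.
sin(ω/2) = (a − b)/(a + b) = 1.620/3.620 = 0.4475, so ω = 2 arcsin(0.4475) ≈ 53.2°.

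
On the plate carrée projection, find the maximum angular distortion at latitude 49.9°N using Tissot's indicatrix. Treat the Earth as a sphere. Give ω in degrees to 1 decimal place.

25.0°

Plate carrée maps x = Rλ, y = Rφ. The meridian scale is h = 1 and the parallel scale is k = 1/cos φ = sec φ.
At 49.9°: h = 1.000, k = 1.552; principal scales a = 1.552, b = 1.000.
sin(ω/2) = (a − b)/(a + b) = 0.5525/2.552 = 0.2165, so ω = 2 arcsin(0.2165) ≈ 25.0°.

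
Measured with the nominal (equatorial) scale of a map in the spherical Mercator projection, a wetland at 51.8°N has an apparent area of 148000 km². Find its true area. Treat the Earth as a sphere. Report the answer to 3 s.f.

The Mercator projection is conformal; its linear scale factor is the same in every direction and equals sec φ = 1/cos φ.
Areal scale = k² = sec²φ = 1/cos²(51.8°) = 1/0.6184² = 2.615.
True area = apparent / (areal scale) = 148000 / 2.615 ≈ 56600 km².

56600 km²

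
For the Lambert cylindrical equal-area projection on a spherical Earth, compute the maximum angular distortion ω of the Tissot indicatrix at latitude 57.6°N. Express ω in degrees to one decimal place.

The Lambert cylindrical equal-area projection is the cylindrical equal-area projection with its standard parallel at the equator (φ₀ = 0). Cylindrical equal-area (φ₀ = 0°): h = cos φ / cos 0° along meridians, k = cos 0° / cos φ along parallels; h·k = 1.
At 57.6°: h = 0.5358, k = 1.866; principal scales a = 1.866, b = 0.5358.
sin(ω/2) = (a − b)/(a + b) = 1.330/2.402 = 0.5539, so ω = 2 arcsin(0.5539) ≈ 67.3°.

67.3°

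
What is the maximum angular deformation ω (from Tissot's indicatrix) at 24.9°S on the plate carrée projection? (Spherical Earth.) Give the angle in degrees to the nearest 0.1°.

5.6°

Plate carrée maps x = Rλ, y = Rφ. The meridian scale is h = 1 and the parallel scale is k = 1/cos φ = sec φ.
At 24.9°: h = 1.000, k = 1.102; principal scales a = 1.102, b = 1.000.
sin(ω/2) = (a − b)/(a + b) = 0.1025/2.102 = 0.04874, so ω = 2 arcsin(0.04874) ≈ 5.6°.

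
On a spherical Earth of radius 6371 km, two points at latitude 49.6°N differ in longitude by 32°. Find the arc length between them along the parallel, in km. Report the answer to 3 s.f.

2310 km

Arc length along a parallel = R cos φ · Δλ (with Δλ in radians).
= 6371 × cos 49.6° × (32° × π/180) = 6371 × 0.6481 × 0.5585 ≈ 2310 km.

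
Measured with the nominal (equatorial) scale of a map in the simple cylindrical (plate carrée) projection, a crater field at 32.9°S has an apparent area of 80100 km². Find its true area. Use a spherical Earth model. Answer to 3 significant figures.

For the equirectangular projection with φ₀ = 0 (plate carrée), h = 1 along meridians and k = sec φ along parallels.
Areal scale = h·k = 1 × sec φ; at 32.9°, h = 1.000, k = 1.191, so h·k = 1.191.
True area = apparent / (areal scale) = 80100 / 1.191 ≈ 67300 km².

67300 km²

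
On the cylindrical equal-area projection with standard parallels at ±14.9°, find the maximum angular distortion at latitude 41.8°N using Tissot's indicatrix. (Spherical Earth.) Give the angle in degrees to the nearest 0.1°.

29.4°

Cylindrical equal-area (φ₀ = 14.9°): h = cos φ / cos 14.9° along meridians, k = cos 14.9° / cos φ along parallels; h·k = 1.
At 41.8°: h = 0.7714, k = 1.296; principal scales a = 1.296, b = 0.7714.
sin(ω/2) = (a − b)/(a + b) = 0.5249/2.068 = 0.2539, so ω = 2 arcsin(0.2539) ≈ 29.4°.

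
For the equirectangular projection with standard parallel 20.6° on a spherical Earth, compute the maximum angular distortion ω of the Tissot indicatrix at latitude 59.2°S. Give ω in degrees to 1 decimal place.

The equidistant cylindrical projection with φ₀ = 20.6° has h = 1 (meridians true) and k = cos φ₀ / cos φ along parallels.
At 59.2°: h = 1.000, k = 1.828; principal scales a = 1.828, b = 1.000.
sin(ω/2) = (a − b)/(a + b) = 0.8281/2.828 = 0.2928, so ω = 2 arcsin(0.2928) ≈ 34.1°.

34.1°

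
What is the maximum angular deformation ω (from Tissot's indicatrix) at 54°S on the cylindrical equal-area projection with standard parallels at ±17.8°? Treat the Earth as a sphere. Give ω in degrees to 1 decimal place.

For cylindrical equal-area with standard parallel φ₀, h = cos φ / cos φ₀ and k = cos φ₀ / cos φ, so h·k = 1.
At 54°: h = 0.6173, k = 1.620; principal scales a = 1.620, b = 0.6173.
sin(ω/2) = (a − b)/(a + b) = 1.003/2.237 = 0.4481, so ω = 2 arcsin(0.4481) ≈ 53.2°.

53.2°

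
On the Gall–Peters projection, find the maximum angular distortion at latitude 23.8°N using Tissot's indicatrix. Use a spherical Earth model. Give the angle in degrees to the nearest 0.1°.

29.2°

Gall–Peters is a cylindrical equal-area projection with standard parallels at ±45°. For cylindrical equal-area with standard parallel φ₀, h = cos φ / cos φ₀ and k = cos φ₀ / cos φ, so h·k = 1.
At 23.8°: h = 1.294, k = 0.7728; principal scales a = 1.294, b = 0.7728.
sin(ω/2) = (a − b)/(a + b) = 0.5211/2.067 = 0.2521, so ω = 2 arcsin(0.2521) ≈ 29.2°.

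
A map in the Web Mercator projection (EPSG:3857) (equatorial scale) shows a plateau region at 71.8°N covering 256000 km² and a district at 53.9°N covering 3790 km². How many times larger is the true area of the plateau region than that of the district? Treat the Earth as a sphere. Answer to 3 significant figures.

On Mercator the areal scale is sec²φ, so true area = apparent × cos²φ.
True area of plateau region: 256000 × cos²(71.8°) = 256000 × 0.09755 = 24970 km².
True area of district: 3790 × cos²(53.9°) = 3790 × 0.3472 = 1316 km².
Ratio = 24970 / 1316 ≈ 19.0.

19.0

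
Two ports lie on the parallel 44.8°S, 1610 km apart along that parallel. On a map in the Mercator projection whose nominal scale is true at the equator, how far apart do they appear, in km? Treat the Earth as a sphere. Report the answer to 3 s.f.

2270 km

For Mercator, h = k = sec φ (a conformal cylindrical projection has a single point scale, 1/cos φ).
Along the parallel, k = sec 44.8° = 1/0.7096 = 1.409.
Map distance = 1610 × 1.409 ≈ 2270 km.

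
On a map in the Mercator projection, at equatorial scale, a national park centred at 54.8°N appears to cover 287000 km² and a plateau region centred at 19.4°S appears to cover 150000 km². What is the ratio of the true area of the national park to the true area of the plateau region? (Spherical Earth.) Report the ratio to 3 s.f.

0.715

On Mercator the areal scale is sec²φ, so true area = apparent × cos²φ.
True area of national park: 287000 × cos²(54.8°) = 287000 × 0.3323 = 95360 km².
True area of plateau region: 150000 × cos²(19.4°) = 150000 × 0.8897 = 133500 km².
Ratio = 95360 / 133500 ≈ 0.715.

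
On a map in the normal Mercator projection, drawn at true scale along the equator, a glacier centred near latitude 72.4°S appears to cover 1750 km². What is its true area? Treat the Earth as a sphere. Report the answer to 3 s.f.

160 km²

The Mercator projection is conformal; its linear scale factor is the same in every direction and equals sec φ = 1/cos φ.
Areal scale = k² = sec²φ = 1/cos²(72.4°) = 1/0.3024² = 10.94.
True area = apparent / (areal scale) = 1750 / 10.94 ≈ 160 km².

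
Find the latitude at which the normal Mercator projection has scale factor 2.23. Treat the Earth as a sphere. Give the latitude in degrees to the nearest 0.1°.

63.4°

Mercator scale is k = sec φ = 1/cos φ.
1/cos φ = 2.23  ⇒  cos φ = 0.4484  ⇒  φ = arccos(0.4484) ≈ 63.4°.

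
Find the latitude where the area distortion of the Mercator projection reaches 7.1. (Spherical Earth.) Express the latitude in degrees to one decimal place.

Mercator areal scale is sec²φ.
sec²φ = 7.1  ⇒  cos²φ = 0.1408  ⇒  cos φ = 0.3753.
φ = arccos(0.3753) ≈ 68.0°.

68.0°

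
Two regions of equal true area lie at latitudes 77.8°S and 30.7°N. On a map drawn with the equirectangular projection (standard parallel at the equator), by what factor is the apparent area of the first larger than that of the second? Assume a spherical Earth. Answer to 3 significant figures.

4.07

In the plate carrée (x = Rλ, y = Rφ), meridians are true-scale (h = 1) and parallels are stretched by k = sec φ.
Areal scale at 77.8°: h·k = 1.000 × 4.732 = 4.732.
Areal scale at 30.7°: h·k = 1.000 × 1.163 = 1.163.
Ratio = 4.732/1.163 ≈ 4.07.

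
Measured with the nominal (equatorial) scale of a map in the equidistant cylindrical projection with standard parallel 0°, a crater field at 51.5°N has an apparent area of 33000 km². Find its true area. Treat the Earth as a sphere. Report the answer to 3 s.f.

20500 km²

Plate carrée maps x = Rλ, y = Rφ. The meridian scale is h = 1 and the parallel scale is k = 1/cos φ = sec φ.
Areal scale = h·k = 1 × sec φ; at 51.5°, h = 1.000, k = 1.606, so h·k = 1.606.
True area = apparent / (areal scale) = 33000 / 1.606 ≈ 20500 km².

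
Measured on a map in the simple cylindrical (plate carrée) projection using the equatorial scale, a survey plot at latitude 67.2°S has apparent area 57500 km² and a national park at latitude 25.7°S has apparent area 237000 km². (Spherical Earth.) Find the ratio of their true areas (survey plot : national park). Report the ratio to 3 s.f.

0.104

Plate carrée has h = 1 and k = sec φ, giving areal scale sec φ; true area = (apparent area) · cos φ.
True area of survey plot: 57500 × cos(67.2°) = 57500 × 0.3875 = 22280 km².
True area of national park: 237000 × cos(25.7°) = 237000 × 0.9011 = 213600 km².
Ratio = 22280 / 213600 ≈ 0.104.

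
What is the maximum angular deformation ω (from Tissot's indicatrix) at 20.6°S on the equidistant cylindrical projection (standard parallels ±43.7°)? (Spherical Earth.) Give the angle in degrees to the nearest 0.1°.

In the equirectangular projection with standard parallel φ₀ = 43.7° (x = Rλ cos φ₀, y = Rφ), meridians are true-scale (h = 1) and the parallel scale is k = cos φ₀ / cos φ.
At 20.6°: h = 1.000, k = 0.7724; principal scales a = 1.000, b = 0.7724.
sin(ω/2) = (a − b)/(a + b) = 0.2276/1.772 = 0.1284, so ω = 2 arcsin(0.1284) ≈ 14.8°.

14.8°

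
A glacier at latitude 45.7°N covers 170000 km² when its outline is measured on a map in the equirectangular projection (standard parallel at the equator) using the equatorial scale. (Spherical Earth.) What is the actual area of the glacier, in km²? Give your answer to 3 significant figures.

119000 km²

For the equirectangular projection with φ₀ = 0 (plate carrée), h = 1 along meridians and k = sec φ along parallels.
Areal scale = h·k = 1 × sec φ; at 45.7°, h = 1.000, k = 1.432, so h·k = 1.432.
True area = apparent / (areal scale) = 170000 / 1.432 ≈ 119000 km².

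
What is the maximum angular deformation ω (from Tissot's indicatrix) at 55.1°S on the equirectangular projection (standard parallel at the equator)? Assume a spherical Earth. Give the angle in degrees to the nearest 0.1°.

For the equirectangular projection with φ₀ = 0 (plate carrée), h = 1 along meridians and k = sec φ along parallels.
At 55.1°: h = 1.000, k = 1.748; principal scales a = 1.748, b = 1.000.
sin(ω/2) = (a − b)/(a + b) = 0.7478/2.748 = 0.2721, so ω = 2 arcsin(0.2721) ≈ 31.6°.

31.6°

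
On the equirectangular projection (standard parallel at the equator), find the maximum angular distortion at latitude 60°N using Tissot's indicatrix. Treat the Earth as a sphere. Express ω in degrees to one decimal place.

For the equirectangular projection with φ₀ = 0 (plate carrée), h = 1 along meridians and k = sec φ along parallels.
At 60°: h = 1.000, k = 2.000; principal scales a = 2.000, b = 1.000.
sin(ω/2) = (a − b)/(a + b) = 1.0000/3.000 = 0.3333, so ω = 2 arcsin(0.3333) ≈ 38.9°.

38.9°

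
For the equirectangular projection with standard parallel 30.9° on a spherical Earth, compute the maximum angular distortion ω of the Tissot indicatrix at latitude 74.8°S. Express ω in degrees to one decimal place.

The equidistant cylindrical projection with φ₀ = 30.9° has h = 1 (meridians true) and k = cos φ₀ / cos φ along parallels.
At 74.8°: h = 1.000, k = 3.273; principal scales a = 3.273, b = 1.000.
sin(ω/2) = (a − b)/(a + b) = 2.273/4.273 = 0.5319, so ω = 2 arcsin(0.5319) ≈ 64.3°.

64.3°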